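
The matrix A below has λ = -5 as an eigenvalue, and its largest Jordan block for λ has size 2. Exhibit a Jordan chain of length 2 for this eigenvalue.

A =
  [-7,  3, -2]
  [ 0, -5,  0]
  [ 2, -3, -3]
A Jordan chain for λ = -5 of length 2:
v_1 = (-2, 0, 2)ᵀ
v_2 = (1, 0, 0)ᵀ

Let N = A − (-5)·I. We want v_2 with N^2 v_2 = 0 but N^1 v_2 ≠ 0; then v_{j-1} := N · v_j for j = 2, …, 2.

Pick v_2 = (1, 0, 0)ᵀ.
Then v_1 = N · v_2 = (-2, 0, 2)ᵀ.

Sanity check: (A − (-5)·I) v_1 = (0, 0, 0)ᵀ = 0. ✓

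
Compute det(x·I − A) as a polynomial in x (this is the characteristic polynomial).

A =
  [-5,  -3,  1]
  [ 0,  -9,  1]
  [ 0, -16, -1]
x^3 + 15*x^2 + 75*x + 125

Expanding det(x·I − A) (e.g. by cofactor expansion or by noting that A is similar to its Jordan form J, which has the same characteristic polynomial as A) gives
  χ_A(x) = x^3 + 15*x^2 + 75*x + 125
which factors as (x + 5)^3. The eigenvalues (with algebraic multiplicities) are λ = -5 with multiplicity 3.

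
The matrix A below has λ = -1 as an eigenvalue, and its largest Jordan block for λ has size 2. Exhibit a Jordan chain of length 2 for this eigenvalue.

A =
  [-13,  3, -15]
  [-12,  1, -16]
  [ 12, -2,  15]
A Jordan chain for λ = -1 of length 2:
v_1 = (3, 2, -2)ᵀ
v_2 = (0, 1, 0)ᵀ

Let N = A − (-1)·I. We want v_2 with N^2 v_2 = 0 but N^1 v_2 ≠ 0; then v_{j-1} := N · v_j for j = 2, …, 2.

Pick v_2 = (0, 1, 0)ᵀ.
Then v_1 = N · v_2 = (3, 2, -2)ᵀ.

Sanity check: (A − (-1)·I) v_1 = (0, 0, 0)ᵀ = 0. ✓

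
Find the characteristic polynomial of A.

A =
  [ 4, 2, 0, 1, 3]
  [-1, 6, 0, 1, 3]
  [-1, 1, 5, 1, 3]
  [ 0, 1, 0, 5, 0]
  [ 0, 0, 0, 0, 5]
x^5 - 25*x^4 + 250*x^3 - 1250*x^2 + 3125*x - 3125

Expanding det(x·I − A) (e.g. by cofactor expansion or by noting that A is similar to its Jordan form J, which has the same characteristic polynomial as A) gives
  χ_A(x) = x^5 - 25*x^4 + 250*x^3 - 1250*x^2 + 3125*x - 3125
which factors as (x - 5)^5. The eigenvalues (with algebraic multiplicities) are λ = 5 with multiplicity 5.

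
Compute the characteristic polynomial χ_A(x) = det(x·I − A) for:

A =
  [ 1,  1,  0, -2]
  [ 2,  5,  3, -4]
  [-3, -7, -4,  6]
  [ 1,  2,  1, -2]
x^4

Expanding det(x·I − A) (e.g. by cofactor expansion or by noting that A is similar to its Jordan form J, which has the same characteristic polynomial as A) gives
  χ_A(x) = x^4
which factors as x^4. The eigenvalues (with algebraic multiplicities) are λ = 0 with multiplicity 4.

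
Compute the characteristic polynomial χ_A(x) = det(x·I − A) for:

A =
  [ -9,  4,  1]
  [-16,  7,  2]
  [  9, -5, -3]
x^3 + 5*x^2 + 8*x + 4

Expanding det(x·I − A) (e.g. by cofactor expansion or by noting that A is similar to its Jordan form J, which has the same characteristic polynomial as A) gives
  χ_A(x) = x^3 + 5*x^2 + 8*x + 4
which factors as (x + 1)*(x + 2)^2. The eigenvalues (with algebraic multiplicities) are λ = -2 with multiplicity 2, λ = -1 with multiplicity 1.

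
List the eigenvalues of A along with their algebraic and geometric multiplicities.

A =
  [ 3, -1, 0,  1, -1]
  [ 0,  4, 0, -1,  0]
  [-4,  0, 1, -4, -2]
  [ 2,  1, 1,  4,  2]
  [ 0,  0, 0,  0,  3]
λ = 3: alg = 5, geom = 2

Step 1 — factor the characteristic polynomial to read off the algebraic multiplicities:
  χ_A(x) = (x - 3)^5

Step 2 — compute geometric multiplicities via the rank-nullity identity g(λ) = n − rank(A − λI):
  rank(A − (3)·I) = 3, so dim ker(A − (3)·I) = n − 3 = 2

Summary:
  λ = 3: algebraic multiplicity = 5, geometric multiplicity = 2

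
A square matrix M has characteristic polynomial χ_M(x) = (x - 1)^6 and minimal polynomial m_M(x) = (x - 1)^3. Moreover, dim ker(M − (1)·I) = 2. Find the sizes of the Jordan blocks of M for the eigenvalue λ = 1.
Block sizes for λ = 1: [3, 3]

Step 1 — from the characteristic polynomial, algebraic multiplicity of λ = 1 is 6. From dim ker(M − (1)·I) = 2, there are exactly 2 Jordan blocks for λ = 1.
Step 2 — from the minimal polynomial, the factor (x − 1)^3 tells us the largest block for λ = 1 has size 3.
Step 3 — with total size 6, 2 blocks, and largest block 3, the block sizes (in nonincreasing order) are [3, 3].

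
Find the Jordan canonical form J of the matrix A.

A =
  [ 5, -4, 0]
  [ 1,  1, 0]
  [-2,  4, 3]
J_2(3) ⊕ J_1(3)

The characteristic polynomial is
  det(x·I − A) = x^3 - 9*x^2 + 27*x - 27 = (x - 3)^3

Eigenvalues and multiplicities (the geometric multiplicity of λ is n − rank(A − λI), which equals the number of Jordan blocks for λ):
  λ = 3: algebraic multiplicity = 3, geometric multiplicity = 2

Determining the block sizes for each eigenvalue:
  λ = 3: 2 blocks summing to 3 forces exactly one block of size 2 and the rest size 1 → block sizes [2, 1]

Assembling the blocks gives a Jordan form
J =
  [3, 1, 0]
  [0, 3, 0]
  [0, 0, 3]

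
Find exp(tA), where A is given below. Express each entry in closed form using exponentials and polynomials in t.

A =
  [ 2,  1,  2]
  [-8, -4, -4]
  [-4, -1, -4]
e^{tA} =
  [4*t*exp(-2*t) + exp(-2*t), t*exp(-2*t), 2*t*exp(-2*t)]
  [-8*t*exp(-2*t), -2*t*exp(-2*t) + exp(-2*t), -4*t*exp(-2*t)]
  [-4*t*exp(-2*t), -t*exp(-2*t), -2*t*exp(-2*t) + exp(-2*t)]

Strategy: write A = P · J · P⁻¹ where J is a Jordan canonical form, so e^{tA} = P · e^{tJ} · P⁻¹, and e^{tJ} can be computed block-by-block.

A has Jordan form
J =
  [-2,  1,  0]
  [ 0, -2,  0]
  [ 0,  0, -2]
(up to reordering of blocks).

Per-block formulas:
  For a 2×2 Jordan block J_2(-2): exp(t · J_2(-2)) = e^(-2t)·(I + t·N), where N is the 2×2 nilpotent shift.
  For a 1×1 block at λ = -2: exp(t · [-2]) = [e^(-2t)].

After assembling e^{tJ} and conjugating by P, we get:

e^{tA} =
  [4*t*exp(-2*t) + exp(-2*t), t*exp(-2*t), 2*t*exp(-2*t)]
  [-8*t*exp(-2*t), -2*t*exp(-2*t) + exp(-2*t), -4*t*exp(-2*t)]
  [-4*t*exp(-2*t), -t*exp(-2*t), -2*t*exp(-2*t) + exp(-2*t)]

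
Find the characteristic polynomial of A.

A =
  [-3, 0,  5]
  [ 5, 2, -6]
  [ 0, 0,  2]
x^3 - x^2 - 8*x + 12

Expanding det(x·I − A) (e.g. by cofactor expansion or by noting that A is similar to its Jordan form J, which has the same characteristic polynomial as A) gives
  χ_A(x) = x^3 - x^2 - 8*x + 12
which factors as (x - 2)^2*(x + 3). The eigenvalues (with algebraic multiplicities) are λ = -3 with multiplicity 1, λ = 2 with multiplicity 2.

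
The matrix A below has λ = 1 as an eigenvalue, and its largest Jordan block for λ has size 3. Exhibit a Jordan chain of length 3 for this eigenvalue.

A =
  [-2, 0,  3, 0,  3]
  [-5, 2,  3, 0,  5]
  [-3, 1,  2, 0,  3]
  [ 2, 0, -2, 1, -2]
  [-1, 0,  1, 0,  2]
A Jordan chain for λ = 1 of length 3:
v_1 = (-3, -4, -2, 2, -1)ᵀ
v_2 = (-3, -5, -3, 2, -1)ᵀ
v_3 = (1, 0, 0, 0, 0)ᵀ

Let N = A − (1)·I. We want v_3 with N^3 v_3 = 0 but N^2 v_3 ≠ 0; then v_{j-1} := N · v_j for j = 3, …, 2.

Pick v_3 = (1, 0, 0, 0, 0)ᵀ.
Then v_2 = N · v_3 = (-3, -5, -3, 2, -1)ᵀ.
Then v_1 = N · v_2 = (-3, -4, -2, 2, -1)ᵀ.

Sanity check: (A − (1)·I) v_1 = (0, 0, 0, 0, 0)ᵀ = 0. ✓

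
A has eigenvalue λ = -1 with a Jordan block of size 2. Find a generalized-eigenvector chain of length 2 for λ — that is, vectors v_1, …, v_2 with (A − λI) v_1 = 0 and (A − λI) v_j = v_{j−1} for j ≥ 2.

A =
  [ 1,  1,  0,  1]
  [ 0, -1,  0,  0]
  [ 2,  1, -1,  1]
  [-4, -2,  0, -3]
A Jordan chain for λ = -1 of length 2:
v_1 = (2, 0, 2, -4)ᵀ
v_2 = (1, 0, 0, 0)ᵀ

Let N = A − (-1)·I. We want v_2 with N^2 v_2 = 0 but N^1 v_2 ≠ 0; then v_{j-1} := N · v_j for j = 2, …, 2.

Pick v_2 = (1, 0, 0, 0)ᵀ.
Then v_1 = N · v_2 = (2, 0, 2, -4)ᵀ.

Sanity check: (A − (-1)·I) v_1 = (0, 0, 0, 0)ᵀ = 0. ✓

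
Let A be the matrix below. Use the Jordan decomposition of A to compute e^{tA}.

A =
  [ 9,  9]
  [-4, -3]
e^{tA} =
  [6*t*exp(3*t) + exp(3*t), 9*t*exp(3*t)]
  [-4*t*exp(3*t), -6*t*exp(3*t) + exp(3*t)]

Strategy: write A = P · J · P⁻¹ where J is a Jordan canonical form, so e^{tA} = P · e^{tJ} · P⁻¹, and e^{tJ} can be computed block-by-block.

A has Jordan form
J =
  [3, 1]
  [0, 3]
(up to reordering of blocks).

Per-block formulas:
  For a 2×2 Jordan block J_2(3): exp(t · J_2(3)) = e^(3t)·(I + t·N), where N is the 2×2 nilpotent shift.

After assembling e^{tJ} and conjugating by P, we get:

e^{tA} =
  [6*t*exp(3*t) + exp(3*t), 9*t*exp(3*t)]
  [-4*t*exp(3*t), -6*t*exp(3*t) + exp(3*t)]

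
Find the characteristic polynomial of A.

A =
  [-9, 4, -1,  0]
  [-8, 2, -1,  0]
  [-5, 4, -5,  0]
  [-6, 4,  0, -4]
x^4 + 16*x^3 + 96*x^2 + 256*x + 256

Expanding det(x·I − A) (e.g. by cofactor expansion or by noting that A is similar to its Jordan form J, which has the same characteristic polynomial as A) gives
  χ_A(x) = x^4 + 16*x^3 + 96*x^2 + 256*x + 256
which factors as (x + 4)^4. The eigenvalues (with algebraic multiplicities) are λ = -4 with multiplicity 4.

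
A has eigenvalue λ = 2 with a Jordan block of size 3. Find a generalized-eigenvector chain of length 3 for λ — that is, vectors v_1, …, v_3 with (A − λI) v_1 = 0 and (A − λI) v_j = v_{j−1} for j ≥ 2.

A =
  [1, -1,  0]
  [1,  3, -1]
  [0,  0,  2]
A Jordan chain for λ = 2 of length 3:
v_1 = (1, -1, 0)ᵀ
v_2 = (0, -1, 0)ᵀ
v_3 = (0, 0, 1)ᵀ

Let N = A − (2)·I. We want v_3 with N^3 v_3 = 0 but N^2 v_3 ≠ 0; then v_{j-1} := N · v_j for j = 3, …, 2.

Pick v_3 = (0, 0, 1)ᵀ.
Then v_2 = N · v_3 = (0, -1, 0)ᵀ.
Then v_1 = N · v_2 = (1, -1, 0)ᵀ.

Sanity check: (A − (2)·I) v_1 = (0, 0, 0)ᵀ = 0. ✓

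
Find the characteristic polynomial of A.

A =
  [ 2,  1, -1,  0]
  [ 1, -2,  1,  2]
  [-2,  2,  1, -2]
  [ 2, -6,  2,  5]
x^4 - 6*x^3 + 12*x^2 - 10*x + 3

Expanding det(x·I − A) (e.g. by cofactor expansion or by noting that A is similar to its Jordan form J, which has the same characteristic polynomial as A) gives
  χ_A(x) = x^4 - 6*x^3 + 12*x^2 - 10*x + 3
which factors as (x - 3)*(x - 1)^3. The eigenvalues (with algebraic multiplicities) are λ = 1 with multiplicity 3, λ = 3 with multiplicity 1.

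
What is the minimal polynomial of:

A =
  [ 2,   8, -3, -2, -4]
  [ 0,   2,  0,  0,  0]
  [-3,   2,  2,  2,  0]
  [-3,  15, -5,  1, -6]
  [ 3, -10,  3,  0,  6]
x^3 - 8*x^2 + 21*x - 18

The characteristic polynomial is χ_A(x) = (x - 3)^3*(x - 2)^2, so the eigenvalues are known. The minimal polynomial is
  m_A(x) = Π_λ (x − λ)^{k_λ}
where k_λ is the size of the *largest* Jordan block for λ (equivalently, the smallest k with (A − λI)^k v = 0 for every generalised eigenvector v of λ).

  λ = 2: largest Jordan block has size 1, contributing (x − 2)
  λ = 3: largest Jordan block has size 2, contributing (x − 3)^2

So m_A(x) = (x - 3)^2*(x - 2) = x^3 - 8*x^2 + 21*x - 18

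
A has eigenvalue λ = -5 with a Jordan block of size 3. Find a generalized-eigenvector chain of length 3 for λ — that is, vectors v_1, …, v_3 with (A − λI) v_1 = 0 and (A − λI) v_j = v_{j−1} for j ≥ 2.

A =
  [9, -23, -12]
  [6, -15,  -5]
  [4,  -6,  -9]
A Jordan chain for λ = -5 of length 3:
v_1 = (10, 4, 4)ᵀ
v_2 = (14, 6, 4)ᵀ
v_3 = (1, 0, 0)ᵀ

Let N = A − (-5)·I. We want v_3 with N^3 v_3 = 0 but N^2 v_3 ≠ 0; then v_{j-1} := N · v_j for j = 3, …, 2.

Pick v_3 = (1, 0, 0)ᵀ.
Then v_2 = N · v_3 = (14, 6, 4)ᵀ.
Then v_1 = N · v_2 = (10, 4, 4)ᵀ.

Sanity check: (A − (-5)·I) v_1 = (0, 0, 0)ᵀ = 0. ✓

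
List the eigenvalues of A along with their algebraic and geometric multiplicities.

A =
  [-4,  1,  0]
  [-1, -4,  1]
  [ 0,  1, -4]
λ = -4: alg = 3, geom = 1

Step 1 — factor the characteristic polynomial to read off the algebraic multiplicities:
  χ_A(x) = (x + 4)^3

Step 2 — compute geometric multiplicities via the rank-nullity identity g(λ) = n − rank(A − λI):
  rank(A − (-4)·I) = 2, so dim ker(A − (-4)·I) = n − 2 = 1

Summary:
  λ = -4: algebraic multiplicity = 3, geometric multiplicity = 1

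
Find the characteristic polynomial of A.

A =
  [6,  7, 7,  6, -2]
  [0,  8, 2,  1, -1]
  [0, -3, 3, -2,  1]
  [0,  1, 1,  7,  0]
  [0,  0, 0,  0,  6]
x^5 - 30*x^4 + 360*x^3 - 2160*x^2 + 6480*x - 7776

Expanding det(x·I − A) (e.g. by cofactor expansion or by noting that A is similar to its Jordan form J, which has the same characteristic polynomial as A) gives
  χ_A(x) = x^5 - 30*x^4 + 360*x^3 - 2160*x^2 + 6480*x - 7776
which factors as (x - 6)^5. The eigenvalues (with algebraic multiplicities) are λ = 6 with multiplicity 5.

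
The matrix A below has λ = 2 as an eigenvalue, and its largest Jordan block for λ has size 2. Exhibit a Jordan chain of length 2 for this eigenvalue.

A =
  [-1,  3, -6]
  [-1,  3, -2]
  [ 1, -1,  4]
A Jordan chain for λ = 2 of length 2:
v_1 = (-3, -1, 1)ᵀ
v_2 = (1, 0, 0)ᵀ

Let N = A − (2)·I. We want v_2 with N^2 v_2 = 0 but N^1 v_2 ≠ 0; then v_{j-1} := N · v_j for j = 2, …, 2.

Pick v_2 = (1, 0, 0)ᵀ.
Then v_1 = N · v_2 = (-3, -1, 1)ᵀ.

Sanity check: (A − (2)·I) v_1 = (0, 0, 0)ᵀ = 0. ✓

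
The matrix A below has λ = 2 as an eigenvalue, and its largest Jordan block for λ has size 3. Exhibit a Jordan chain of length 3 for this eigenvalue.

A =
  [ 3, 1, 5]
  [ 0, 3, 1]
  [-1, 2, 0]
A Jordan chain for λ = 2 of length 3:
v_1 = (-4, -1, 1)ᵀ
v_2 = (1, 0, -1)ᵀ
v_3 = (1, 0, 0)ᵀ

Let N = A − (2)·I. We want v_3 with N^3 v_3 = 0 but N^2 v_3 ≠ 0; then v_{j-1} := N · v_j for j = 3, …, 2.

Pick v_3 = (1, 0, 0)ᵀ.
Then v_2 = N · v_3 = (1, 0, -1)ᵀ.
Then v_1 = N · v_2 = (-4, -1, 1)ᵀ.

Sanity check: (A − (2)·I) v_1 = (0, 0, 0)ᵀ = 0. ✓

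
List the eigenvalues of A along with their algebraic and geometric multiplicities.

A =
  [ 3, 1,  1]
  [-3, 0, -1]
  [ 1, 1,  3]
λ = 2: alg = 3, geom = 1

Step 1 — factor the characteristic polynomial to read off the algebraic multiplicities:
  χ_A(x) = (x - 2)^3

Step 2 — compute geometric multiplicities via the rank-nullity identity g(λ) = n − rank(A − λI):
  rank(A − (2)·I) = 2, so dim ker(A − (2)·I) = n − 2 = 1

Summary:
  λ = 2: algebraic multiplicity = 3, geometric multiplicity = 1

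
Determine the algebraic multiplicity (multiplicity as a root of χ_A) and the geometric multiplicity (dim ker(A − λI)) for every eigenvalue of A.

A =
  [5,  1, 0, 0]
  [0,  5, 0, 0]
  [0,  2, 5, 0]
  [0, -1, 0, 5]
λ = 5: alg = 4, geom = 3

Step 1 — factor the characteristic polynomial to read off the algebraic multiplicities:
  χ_A(x) = (x - 5)^4

Step 2 — compute geometric multiplicities via the rank-nullity identity g(λ) = n − rank(A − λI):
  rank(A − (5)·I) = 1, so dim ker(A − (5)·I) = n − 1 = 3

Summary:
  λ = 5: algebraic multiplicity = 4, geometric multiplicity = 3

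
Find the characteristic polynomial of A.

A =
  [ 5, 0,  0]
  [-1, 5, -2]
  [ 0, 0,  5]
x^3 - 15*x^2 + 75*x - 125

Expanding det(x·I − A) (e.g. by cofactor expansion or by noting that A is similar to its Jordan form J, which has the same characteristic polynomial as A) gives
  χ_A(x) = x^3 - 15*x^2 + 75*x - 125
which factors as (x - 5)^3. The eigenvalues (with algebraic multiplicities) are λ = 5 with multiplicity 3.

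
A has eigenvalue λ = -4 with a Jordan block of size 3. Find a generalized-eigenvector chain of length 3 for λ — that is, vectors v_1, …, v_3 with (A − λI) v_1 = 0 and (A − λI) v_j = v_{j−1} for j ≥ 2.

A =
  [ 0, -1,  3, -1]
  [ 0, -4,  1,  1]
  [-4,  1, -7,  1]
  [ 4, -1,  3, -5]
A Jordan chain for λ = -4 of length 3:
v_1 = (-1, 0, 1, -1)ᵀ
v_2 = (3, 1, -3, 3)ᵀ
v_3 = (0, 0, 1, 0)ᵀ

Let N = A − (-4)·I. We want v_3 with N^3 v_3 = 0 but N^2 v_3 ≠ 0; then v_{j-1} := N · v_j for j = 3, …, 2.

Pick v_3 = (0, 0, 1, 0)ᵀ.
Then v_2 = N · v_3 = (3, 1, -3, 3)ᵀ.
Then v_1 = N · v_2 = (-1, 0, 1, -1)ᵀ.

Sanity check: (A − (-4)·I) v_1 = (0, 0, 0, 0)ᵀ = 0. ✓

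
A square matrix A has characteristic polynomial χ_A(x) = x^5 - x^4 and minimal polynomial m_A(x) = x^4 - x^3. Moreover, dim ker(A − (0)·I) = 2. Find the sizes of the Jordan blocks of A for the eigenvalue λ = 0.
Block sizes for λ = 0: [3, 1]

Step 1 — from the characteristic polynomial, algebraic multiplicity of λ = 0 is 4. From dim ker(A − (0)·I) = 2, there are exactly 2 Jordan blocks for λ = 0.
Step 2 — from the minimal polynomial, the factor (x − 0)^3 tells us the largest block for λ = 0 has size 3.
Step 3 — with total size 4, 2 blocks, and largest block 3, the block sizes (in nonincreasing order) are [3, 1].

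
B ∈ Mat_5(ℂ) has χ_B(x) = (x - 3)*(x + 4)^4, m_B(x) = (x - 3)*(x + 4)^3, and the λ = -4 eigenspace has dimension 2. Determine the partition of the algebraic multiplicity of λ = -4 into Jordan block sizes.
Block sizes for λ = -4: [3, 1]

Step 1 — from the characteristic polynomial, algebraic multiplicity of λ = -4 is 4. From dim ker(B − (-4)·I) = 2, there are exactly 2 Jordan blocks for λ = -4.
Step 2 — from the minimal polynomial, the factor (x + 4)^3 tells us the largest block for λ = -4 has size 3.
Step 3 — with total size 4, 2 blocks, and largest block 3, the block sizes (in nonincreasing order) are [3, 1].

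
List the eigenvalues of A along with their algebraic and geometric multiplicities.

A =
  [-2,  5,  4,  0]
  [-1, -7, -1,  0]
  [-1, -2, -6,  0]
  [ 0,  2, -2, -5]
λ = -5: alg = 4, geom = 2

Step 1 — factor the characteristic polynomial to read off the algebraic multiplicities:
  χ_A(x) = (x + 5)^4

Step 2 — compute geometric multiplicities via the rank-nullity identity g(λ) = n − rank(A − λI):
  rank(A − (-5)·I) = 2, so dim ker(A − (-5)·I) = n − 2 = 2

Summary:
  λ = -5: algebraic multiplicity = 4, geometric multiplicity = 2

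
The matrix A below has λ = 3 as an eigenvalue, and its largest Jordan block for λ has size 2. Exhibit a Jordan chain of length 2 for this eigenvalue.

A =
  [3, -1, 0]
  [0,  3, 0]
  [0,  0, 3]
A Jordan chain for λ = 3 of length 2:
v_1 = (-1, 0, 0)ᵀ
v_2 = (0, 1, 0)ᵀ

Let N = A − (3)·I. We want v_2 with N^2 v_2 = 0 but N^1 v_2 ≠ 0; then v_{j-1} := N · v_j for j = 2, …, 2.

Pick v_2 = (0, 1, 0)ᵀ.
Then v_1 = N · v_2 = (-1, 0, 0)ᵀ.

Sanity check: (A − (3)·I) v_1 = (0, 0, 0)ᵀ = 0. ✓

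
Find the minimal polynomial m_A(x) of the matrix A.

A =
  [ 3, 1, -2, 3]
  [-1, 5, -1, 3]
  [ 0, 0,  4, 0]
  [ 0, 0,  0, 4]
x^3 - 12*x^2 + 48*x - 64

The characteristic polynomial is χ_A(x) = (x - 4)^4, so the eigenvalues are known. The minimal polynomial is
  m_A(x) = Π_λ (x − λ)^{k_λ}
where k_λ is the size of the *largest* Jordan block for λ (equivalently, the smallest k with (A − λI)^k v = 0 for every generalised eigenvector v of λ).

  λ = 4: largest Jordan block has size 3, contributing (x − 4)^3

So m_A(x) = (x - 4)^3 = x^3 - 12*x^2 + 48*x - 64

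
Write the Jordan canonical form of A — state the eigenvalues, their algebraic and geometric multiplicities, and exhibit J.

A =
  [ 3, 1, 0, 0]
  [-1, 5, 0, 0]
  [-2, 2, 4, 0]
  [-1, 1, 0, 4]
J_2(4) ⊕ J_1(4) ⊕ J_1(4)

The characteristic polynomial is
  det(x·I − A) = x^4 - 16*x^3 + 96*x^2 - 256*x + 256 = (x - 4)^4

Eigenvalues and multiplicities (the geometric multiplicity of λ is n − rank(A − λI), which equals the number of Jordan blocks for λ):
  λ = 4: algebraic multiplicity = 4, geometric multiplicity = 3

Determining the block sizes for each eigenvalue:
  λ = 4: 3 blocks summing to 4 forces exactly one block of size 2 and the rest size 1 → block sizes [2, 1, 1]

Assembling the blocks gives a Jordan form
J =
  [4, 1, 0, 0]
  [0, 4, 0, 0]
  [0, 0, 4, 0]
  [0, 0, 0, 4]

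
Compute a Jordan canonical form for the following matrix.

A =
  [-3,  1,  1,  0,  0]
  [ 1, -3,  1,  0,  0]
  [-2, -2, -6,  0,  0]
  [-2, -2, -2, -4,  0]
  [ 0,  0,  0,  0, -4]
J_2(-4) ⊕ J_1(-4) ⊕ J_1(-4) ⊕ J_1(-4)

The characteristic polynomial is
  det(x·I − A) = x^5 + 20*x^4 + 160*x^3 + 640*x^2 + 1280*x + 1024 = (x + 4)^5

Eigenvalues and multiplicities (the geometric multiplicity of λ is n − rank(A − λI), which equals the number of Jordan blocks for λ):
  λ = -4: algebraic multiplicity = 5, geometric multiplicity = 4

Determining the block sizes for each eigenvalue:
  λ = -4: 4 blocks summing to 5 forces exactly one block of size 2 and the rest size 1 → block sizes [2, 1, 1, 1]

Assembling the blocks gives a Jordan form
J =
  [-4,  1,  0,  0,  0]
  [ 0, -4,  0,  0,  0]
  [ 0,  0, -4,  0,  0]
  [ 0,  0,  0, -4,  0]
  [ 0,  0,  0,  0, -4]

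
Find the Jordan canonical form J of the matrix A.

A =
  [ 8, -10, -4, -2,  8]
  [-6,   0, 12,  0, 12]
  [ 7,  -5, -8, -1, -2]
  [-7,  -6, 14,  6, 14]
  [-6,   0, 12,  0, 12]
J_1(0) ⊕ J_1(0) ⊕ J_3(6)

The characteristic polynomial is
  det(x·I − A) = x^5 - 18*x^4 + 108*x^3 - 216*x^2 = x^2*(x - 6)^3

Eigenvalues and multiplicities (the geometric multiplicity of λ is n − rank(A − λI), which equals the number of Jordan blocks for λ):
  λ = 0: algebraic multiplicity = 2, geometric multiplicity = 2
  λ = 6: algebraic multiplicity = 3, geometric multiplicity = 1

Determining the block sizes for each eigenvalue:
  λ = 0: gm = am = 2, so every block has size 1 → block sizes [1, 1]
  λ = 6: one block (gm = 1), so the single block has size am = 3 → block sizes [3]

Assembling the blocks gives a Jordan form
J =
  [0, 0, 0, 0, 0]
  [0, 0, 0, 0, 0]
  [0, 0, 6, 1, 0]
  [0, 0, 0, 6, 1]
  [0, 0, 0, 0, 6]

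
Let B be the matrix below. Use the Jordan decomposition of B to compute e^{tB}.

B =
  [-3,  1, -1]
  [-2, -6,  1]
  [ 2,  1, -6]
e^{tB} =
  [2*t*exp(-5*t) + exp(-5*t), t*exp(-5*t), -t*exp(-5*t)]
  [-2*t*exp(-5*t), -t*exp(-5*t) + exp(-5*t), t*exp(-5*t)]
  [2*t*exp(-5*t), t*exp(-5*t), -t*exp(-5*t) + exp(-5*t)]

Strategy: write B = P · J · P⁻¹ where J is a Jordan canonical form, so e^{tB} = P · e^{tJ} · P⁻¹, and e^{tJ} can be computed block-by-block.

B has Jordan form
J =
  [-5,  1,  0]
  [ 0, -5,  0]
  [ 0,  0, -5]
(up to reordering of blocks).

Per-block formulas:
  For a 2×2 Jordan block J_2(-5): exp(t · J_2(-5)) = e^(-5t)·(I + t·N), where N is the 2×2 nilpotent shift.
  For a 1×1 block at λ = -5: exp(t · [-5]) = [e^(-5t)].

After assembling e^{tJ} and conjugating by P, we get:

e^{tB} =
  [2*t*exp(-5*t) + exp(-5*t), t*exp(-5*t), -t*exp(-5*t)]
  [-2*t*exp(-5*t), -t*exp(-5*t) + exp(-5*t), t*exp(-5*t)]
  [2*t*exp(-5*t), t*exp(-5*t), -t*exp(-5*t) + exp(-5*t)]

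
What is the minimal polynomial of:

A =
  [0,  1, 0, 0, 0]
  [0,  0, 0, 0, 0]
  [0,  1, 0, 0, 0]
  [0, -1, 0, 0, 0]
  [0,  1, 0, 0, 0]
x^2

The characteristic polynomial is χ_A(x) = x^5, so the eigenvalues are known. The minimal polynomial is
  m_A(x) = Π_λ (x − λ)^{k_λ}
where k_λ is the size of the *largest* Jordan block for λ (equivalently, the smallest k with (A − λI)^k v = 0 for every generalised eigenvector v of λ).

  λ = 0: largest Jordan block has size 2, contributing (x − 0)^2

So m_A(x) = x^2 = x^2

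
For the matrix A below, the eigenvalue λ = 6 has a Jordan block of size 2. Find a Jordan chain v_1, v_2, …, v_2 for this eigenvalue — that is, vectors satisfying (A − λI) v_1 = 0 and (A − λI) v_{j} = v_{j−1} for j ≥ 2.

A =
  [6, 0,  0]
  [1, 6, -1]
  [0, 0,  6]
A Jordan chain for λ = 6 of length 2:
v_1 = (0, 1, 0)ᵀ
v_2 = (1, 0, 0)ᵀ

Let N = A − (6)·I. We want v_2 with N^2 v_2 = 0 but N^1 v_2 ≠ 0; then v_{j-1} := N · v_j for j = 2, …, 2.

Pick v_2 = (1, 0, 0)ᵀ.
Then v_1 = N · v_2 = (0, 1, 0)ᵀ.

Sanity check: (A − (6)·I) v_1 = (0, 0, 0)ᵀ = 0. ✓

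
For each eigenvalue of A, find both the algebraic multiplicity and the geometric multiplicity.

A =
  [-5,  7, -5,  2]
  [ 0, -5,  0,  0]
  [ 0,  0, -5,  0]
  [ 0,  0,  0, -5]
λ = -5: alg = 4, geom = 3

Step 1 — factor the characteristic polynomial to read off the algebraic multiplicities:
  χ_A(x) = (x + 5)^4

Step 2 — compute geometric multiplicities via the rank-nullity identity g(λ) = n − rank(A − λI):
  rank(A − (-5)·I) = 1, so dim ker(A − (-5)·I) = n − 1 = 3

Summary:
  λ = -5: algebraic multiplicity = 4, geometric multiplicity = 3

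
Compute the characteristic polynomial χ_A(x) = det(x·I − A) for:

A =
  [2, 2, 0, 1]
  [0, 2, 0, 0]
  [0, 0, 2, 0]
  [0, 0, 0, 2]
x^4 - 8*x^3 + 24*x^2 - 32*x + 16

Expanding det(x·I − A) (e.g. by cofactor expansion or by noting that A is similar to its Jordan form J, which has the same characteristic polynomial as A) gives
  χ_A(x) = x^4 - 8*x^3 + 24*x^2 - 32*x + 16
which factors as (x - 2)^4. The eigenvalues (with algebraic multiplicities) are λ = 2 with multiplicity 4.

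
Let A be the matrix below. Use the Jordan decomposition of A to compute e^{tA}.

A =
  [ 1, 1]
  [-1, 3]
e^{tA} =
  [-t*exp(2*t) + exp(2*t), t*exp(2*t)]
  [-t*exp(2*t), t*exp(2*t) + exp(2*t)]

Strategy: write A = P · J · P⁻¹ where J is a Jordan canonical form, so e^{tA} = P · e^{tJ} · P⁻¹, and e^{tJ} can be computed block-by-block.

A has Jordan form
J =
  [2, 1]
  [0, 2]
(up to reordering of blocks).

Per-block formulas:
  For a 2×2 Jordan block J_2(2): exp(t · J_2(2)) = e^(2t)·(I + t·N), where N is the 2×2 nilpotent shift.

After assembling e^{tJ} and conjugating by P, we get:

e^{tA} =
  [-t*exp(2*t) + exp(2*t), t*exp(2*t)]
  [-t*exp(2*t), t*exp(2*t) + exp(2*t)]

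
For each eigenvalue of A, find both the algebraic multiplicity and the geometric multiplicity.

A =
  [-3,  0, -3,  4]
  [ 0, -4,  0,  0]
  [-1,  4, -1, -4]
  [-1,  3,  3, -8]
λ = -4: alg = 4, geom = 2

Step 1 — factor the characteristic polynomial to read off the algebraic multiplicities:
  χ_A(x) = (x + 4)^4

Step 2 — compute geometric multiplicities via the rank-nullity identity g(λ) = n − rank(A − λI):
  rank(A − (-4)·I) = 2, so dim ker(A − (-4)·I) = n − 2 = 2

Summary:
  λ = -4: algebraic multiplicity = 4, geometric multiplicity = 2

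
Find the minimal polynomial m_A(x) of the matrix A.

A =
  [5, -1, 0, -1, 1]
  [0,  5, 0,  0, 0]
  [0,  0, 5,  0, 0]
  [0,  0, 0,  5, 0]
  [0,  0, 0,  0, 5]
x^2 - 10*x + 25

The characteristic polynomial is χ_A(x) = (x - 5)^5, so the eigenvalues are known. The minimal polynomial is
  m_A(x) = Π_λ (x − λ)^{k_λ}
where k_λ is the size of the *largest* Jordan block for λ (equivalently, the smallest k with (A − λI)^k v = 0 for every generalised eigenvector v of λ).

  λ = 5: largest Jordan block has size 2, contributing (x − 5)^2

So m_A(x) = (x - 5)^2 = x^2 - 10*x + 25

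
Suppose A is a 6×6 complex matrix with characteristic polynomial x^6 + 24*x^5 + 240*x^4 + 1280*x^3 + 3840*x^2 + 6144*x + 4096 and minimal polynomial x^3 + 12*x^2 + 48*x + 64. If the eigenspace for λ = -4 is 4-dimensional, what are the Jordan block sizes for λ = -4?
Block sizes for λ = -4: [3, 1, 1, 1]

Step 1 — from the characteristic polynomial, algebraic multiplicity of λ = -4 is 6. From dim ker(A − (-4)·I) = 4, there are exactly 4 Jordan blocks for λ = -4.
Step 2 — from the minimal polynomial, the factor (x + 4)^3 tells us the largest block for λ = -4 has size 3.
Step 3 — with total size 6, 4 blocks, and largest block 3, the block sizes (in nonincreasing order) are [3, 1, 1, 1].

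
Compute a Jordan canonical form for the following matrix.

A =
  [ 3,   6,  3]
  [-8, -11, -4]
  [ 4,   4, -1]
J_2(-3) ⊕ J_1(-3)

The characteristic polynomial is
  det(x·I − A) = x^3 + 9*x^2 + 27*x + 27 = (x + 3)^3

Eigenvalues and multiplicities (the geometric multiplicity of λ is n − rank(A − λI), which equals the number of Jordan blocks for λ):
  λ = -3: algebraic multiplicity = 3, geometric multiplicity = 2

Determining the block sizes for each eigenvalue:
  λ = -3: 2 blocks summing to 3 forces exactly one block of size 2 and the rest size 1 → block sizes [2, 1]

Assembling the blocks gives a Jordan form
J =
  [-3,  1,  0]
  [ 0, -3,  0]
  [ 0,  0, -3]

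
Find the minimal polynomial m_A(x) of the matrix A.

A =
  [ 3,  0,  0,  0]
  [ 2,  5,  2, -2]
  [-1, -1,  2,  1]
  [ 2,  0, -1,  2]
x^3 - 9*x^2 + 27*x - 27

The characteristic polynomial is χ_A(x) = (x - 3)^4, so the eigenvalues are known. The minimal polynomial is
  m_A(x) = Π_λ (x − λ)^{k_λ}
where k_λ is the size of the *largest* Jordan block for λ (equivalently, the smallest k with (A − λI)^k v = 0 for every generalised eigenvector v of λ).

  λ = 3: largest Jordan block has size 3, contributing (x − 3)^3

So m_A(x) = (x - 3)^3 = x^3 - 9*x^2 + 27*x - 27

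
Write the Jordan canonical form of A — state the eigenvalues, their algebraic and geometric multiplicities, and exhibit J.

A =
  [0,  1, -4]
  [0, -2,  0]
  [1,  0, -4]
J_3(-2)

The characteristic polynomial is
  det(x·I − A) = x^3 + 6*x^2 + 12*x + 8 = (x + 2)^3

Eigenvalues and multiplicities (the geometric multiplicity of λ is n − rank(A − λI), which equals the number of Jordan blocks for λ):
  λ = -2: algebraic multiplicity = 3, geometric multiplicity = 1

Determining the block sizes for each eigenvalue:
  λ = -2: one block (gm = 1), so the single block has size am = 3 → block sizes [3]

Assembling the blocks gives a Jordan form
J =
  [-2,  1,  0]
  [ 0, -2,  1]
  [ 0,  0, -2]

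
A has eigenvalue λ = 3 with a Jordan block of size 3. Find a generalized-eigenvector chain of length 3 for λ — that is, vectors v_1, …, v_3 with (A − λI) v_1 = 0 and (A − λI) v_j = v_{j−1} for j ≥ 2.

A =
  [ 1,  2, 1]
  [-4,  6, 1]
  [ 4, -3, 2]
A Jordan chain for λ = 3 of length 3:
v_1 = (-1, -2, 2)ᵀ
v_2 = (2, 3, -3)ᵀ
v_3 = (0, 1, 0)ᵀ

Let N = A − (3)·I. We want v_3 with N^3 v_3 = 0 but N^2 v_3 ≠ 0; then v_{j-1} := N · v_j for j = 3, …, 2.

Pick v_3 = (0, 1, 0)ᵀ.
Then v_2 = N · v_3 = (2, 3, -3)ᵀ.
Then v_1 = N · v_2 = (-1, -2, 2)ᵀ.

Sanity check: (A − (3)·I) v_1 = (0, 0, 0)ᵀ = 0. ✓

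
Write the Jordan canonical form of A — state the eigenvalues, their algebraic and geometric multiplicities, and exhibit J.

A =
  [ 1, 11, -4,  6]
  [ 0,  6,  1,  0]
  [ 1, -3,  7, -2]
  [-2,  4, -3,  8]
J_1(4) ⊕ J_3(6)

The characteristic polynomial is
  det(x·I − A) = x^4 - 22*x^3 + 180*x^2 - 648*x + 864 = (x - 6)^3*(x - 4)

Eigenvalues and multiplicities (the geometric multiplicity of λ is n − rank(A − λI), which equals the number of Jordan blocks for λ):
  λ = 4: algebraic multiplicity = 1, geometric multiplicity = 1
  λ = 6: algebraic multiplicity = 3, geometric multiplicity = 1

Determining the block sizes for each eigenvalue:
  λ = 4: one block (gm = 1), so the single block has size am = 1 → block sizes [1]
  λ = 6: one block (gm = 1), so the single block has size am = 3 → block sizes [3]

Assembling the blocks gives a Jordan form
J =
  [4, 0, 0, 0]
  [0, 6, 1, 0]
  [0, 0, 6, 1]
  [0, 0, 0, 6]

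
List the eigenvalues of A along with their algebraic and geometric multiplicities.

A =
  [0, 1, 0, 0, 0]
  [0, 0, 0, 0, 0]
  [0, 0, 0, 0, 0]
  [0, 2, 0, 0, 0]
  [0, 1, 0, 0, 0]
λ = 0: alg = 5, geom = 4

Step 1 — factor the characteristic polynomial to read off the algebraic multiplicities:
  χ_A(x) = x^5

Step 2 — compute geometric multiplicities via the rank-nullity identity g(λ) = n − rank(A − λI):
  rank(A − (0)·I) = 1, so dim ker(A − (0)·I) = n − 1 = 4

Summary:
  λ = 0: algebraic multiplicity = 5, geometric multiplicity = 4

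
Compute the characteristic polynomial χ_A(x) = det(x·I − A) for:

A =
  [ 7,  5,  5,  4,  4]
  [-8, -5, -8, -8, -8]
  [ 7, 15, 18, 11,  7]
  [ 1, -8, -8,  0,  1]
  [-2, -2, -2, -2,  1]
x^5 - 21*x^4 + 174*x^3 - 710*x^2 + 1425*x - 1125

Expanding det(x·I − A) (e.g. by cofactor expansion or by noting that A is similar to its Jordan form J, which has the same characteristic polynomial as A) gives
  χ_A(x) = x^5 - 21*x^4 + 174*x^3 - 710*x^2 + 1425*x - 1125
which factors as (x - 5)^3*(x - 3)^2. The eigenvalues (with algebraic multiplicities) are λ = 3 with multiplicity 2, λ = 5 with multiplicity 3.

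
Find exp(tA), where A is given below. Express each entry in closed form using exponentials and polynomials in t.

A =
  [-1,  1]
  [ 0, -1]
e^{tA} =
  [exp(-t), t*exp(-t)]
  [0, exp(-t)]

Strategy: write A = P · J · P⁻¹ where J is a Jordan canonical form, so e^{tA} = P · e^{tJ} · P⁻¹, and e^{tJ} can be computed block-by-block.

A has Jordan form
J =
  [-1,  1]
  [ 0, -1]
(up to reordering of blocks).

Per-block formulas:
  For a 2×2 Jordan block J_2(-1): exp(t · J_2(-1)) = e^(-1t)·(I + t·N), where N is the 2×2 nilpotent shift.

After assembling e^{tJ} and conjugating by P, we get:

e^{tA} =
  [exp(-t), t*exp(-t)]
  [0, exp(-t)]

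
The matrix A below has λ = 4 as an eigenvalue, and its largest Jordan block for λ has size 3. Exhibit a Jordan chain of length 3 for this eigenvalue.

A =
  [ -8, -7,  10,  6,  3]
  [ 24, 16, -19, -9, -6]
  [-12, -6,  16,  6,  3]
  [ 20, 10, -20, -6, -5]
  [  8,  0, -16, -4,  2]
A Jordan chain for λ = 4 of length 3:
v_1 = (-35, 60, -30, 50, 0)ᵀ
v_2 = (10, -19, 12, -20, -16)ᵀ
v_3 = (0, 0, 1, 0, 0)ᵀ

Let N = A − (4)·I. We want v_3 with N^3 v_3 = 0 but N^2 v_3 ≠ 0; then v_{j-1} := N · v_j for j = 3, …, 2.

Pick v_3 = (0, 0, 1, 0, 0)ᵀ.
Then v_2 = N · v_3 = (10, -19, 12, -20, -16)ᵀ.
Then v_1 = N · v_2 = (-35, 60, -30, 50, 0)ᵀ.

Sanity check: (A − (4)·I) v_1 = (0, 0, 0, 0, 0)ᵀ = 0. ✓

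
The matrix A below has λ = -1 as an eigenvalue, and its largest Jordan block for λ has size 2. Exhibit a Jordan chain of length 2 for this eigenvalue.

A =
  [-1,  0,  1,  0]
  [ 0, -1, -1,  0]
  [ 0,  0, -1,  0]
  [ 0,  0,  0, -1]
A Jordan chain for λ = -1 of length 2:
v_1 = (1, -1, 0, 0)ᵀ
v_2 = (0, 0, 1, 0)ᵀ

Let N = A − (-1)·I. We want v_2 with N^2 v_2 = 0 but N^1 v_2 ≠ 0; then v_{j-1} := N · v_j for j = 2, …, 2.

Pick v_2 = (0, 0, 1, 0)ᵀ.
Then v_1 = N · v_2 = (1, -1, 0, 0)ᵀ.

Sanity check: (A − (-1)·I) v_1 = (0, 0, 0, 0)ᵀ = 0. ✓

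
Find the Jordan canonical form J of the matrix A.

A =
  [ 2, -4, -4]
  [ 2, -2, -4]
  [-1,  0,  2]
J_2(0) ⊕ J_1(2)

The characteristic polynomial is
  det(x·I − A) = x^3 - 2*x^2 = x^2*(x - 2)

Eigenvalues and multiplicities (the geometric multiplicity of λ is n − rank(A − λI), which equals the number of Jordan blocks for λ):
  λ = 0: algebraic multiplicity = 2, geometric multiplicity = 1
  λ = 2: algebraic multiplicity = 1, geometric multiplicity = 1

Determining the block sizes for each eigenvalue:
  λ = 0: one block (gm = 1), so the single block has size am = 2 → block sizes [2]
  λ = 2: one block (gm = 1), so the single block has size am = 1 → block sizes [1]

Assembling the blocks gives a Jordan form
J =
  [0, 1, 0]
  [0, 0, 0]
  [0, 0, 2]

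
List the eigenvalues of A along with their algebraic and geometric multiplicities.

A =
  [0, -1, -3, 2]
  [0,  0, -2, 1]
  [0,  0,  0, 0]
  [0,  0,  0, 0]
λ = 0: alg = 4, geom = 2

Step 1 — factor the characteristic polynomial to read off the algebraic multiplicities:
  χ_A(x) = x^4

Step 2 — compute geometric multiplicities via the rank-nullity identity g(λ) = n − rank(A − λI):
  rank(A − (0)·I) = 2, so dim ker(A − (0)·I) = n − 2 = 2

Summary:
  λ = 0: algebraic multiplicity = 4, geometric multiplicity = 2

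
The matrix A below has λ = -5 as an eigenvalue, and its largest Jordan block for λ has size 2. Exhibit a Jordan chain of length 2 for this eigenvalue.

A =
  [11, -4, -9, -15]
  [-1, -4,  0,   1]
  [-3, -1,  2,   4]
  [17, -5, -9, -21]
A Jordan chain for λ = -5 of length 2:
v_1 = (-6, 3, 3, -9)ᵀ
v_2 = (2, 5, 2, 0)ᵀ

Let N = A − (-5)·I. We want v_2 with N^2 v_2 = 0 but N^1 v_2 ≠ 0; then v_{j-1} := N · v_j for j = 2, …, 2.

Pick v_2 = (2, 5, 2, 0)ᵀ.
Then v_1 = N · v_2 = (-6, 3, 3, -9)ᵀ.

Sanity check: (A − (-5)·I) v_1 = (0, 0, 0, 0)ᵀ = 0. ✓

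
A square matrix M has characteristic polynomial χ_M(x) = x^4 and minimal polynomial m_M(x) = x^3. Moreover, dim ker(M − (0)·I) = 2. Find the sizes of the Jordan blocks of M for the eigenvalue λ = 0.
Block sizes for λ = 0: [3, 1]

Step 1 — from the characteristic polynomial, algebraic multiplicity of λ = 0 is 4. From dim ker(M − (0)·I) = 2, there are exactly 2 Jordan blocks for λ = 0.
Step 2 — from the minimal polynomial, the factor (x − 0)^3 tells us the largest block for λ = 0 has size 3.
Step 3 — with total size 4, 2 blocks, and largest block 3, the block sizes (in nonincreasing order) are [3, 1].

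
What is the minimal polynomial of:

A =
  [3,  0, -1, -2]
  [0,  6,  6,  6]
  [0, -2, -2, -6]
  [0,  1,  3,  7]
x^2 - 7*x + 12

The characteristic polynomial is χ_A(x) = (x - 4)^2*(x - 3)^2, so the eigenvalues are known. The minimal polynomial is
  m_A(x) = Π_λ (x − λ)^{k_λ}
where k_λ is the size of the *largest* Jordan block for λ (equivalently, the smallest k with (A − λI)^k v = 0 for every generalised eigenvector v of λ).

  λ = 3: largest Jordan block has size 1, contributing (x − 3)
  λ = 4: largest Jordan block has size 1, contributing (x − 4)

So m_A(x) = (x - 4)*(x - 3) = x^2 - 7*x + 12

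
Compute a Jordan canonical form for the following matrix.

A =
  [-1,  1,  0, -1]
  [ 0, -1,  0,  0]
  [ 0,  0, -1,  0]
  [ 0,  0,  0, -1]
J_2(-1) ⊕ J_1(-1) ⊕ J_1(-1)

The characteristic polynomial is
  det(x·I − A) = x^4 + 4*x^3 + 6*x^2 + 4*x + 1 = (x + 1)^4

Eigenvalues and multiplicities (the geometric multiplicity of λ is n − rank(A − λI), which equals the number of Jordan blocks for λ):
  λ = -1: algebraic multiplicity = 4, geometric multiplicity = 3

Determining the block sizes for each eigenvalue:
  λ = -1: 3 blocks summing to 4 forces exactly one block of size 2 and the rest size 1 → block sizes [2, 1, 1]

Assembling the blocks gives a Jordan form
J =
  [-1,  1,  0,  0]
  [ 0, -1,  0,  0]
  [ 0,  0, -1,  0]
  [ 0,  0,  0, -1]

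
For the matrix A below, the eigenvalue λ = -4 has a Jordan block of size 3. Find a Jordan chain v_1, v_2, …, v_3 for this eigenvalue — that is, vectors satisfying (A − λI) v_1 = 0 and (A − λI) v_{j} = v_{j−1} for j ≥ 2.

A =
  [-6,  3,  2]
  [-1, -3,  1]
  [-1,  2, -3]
A Jordan chain for λ = -4 of length 3:
v_1 = (-1, 0, -1)ᵀ
v_2 = (-2, -1, -1)ᵀ
v_3 = (1, 0, 0)ᵀ

Let N = A − (-4)·I. We want v_3 with N^3 v_3 = 0 but N^2 v_3 ≠ 0; then v_{j-1} := N · v_j for j = 3, …, 2.

Pick v_3 = (1, 0, 0)ᵀ.
Then v_2 = N · v_3 = (-2, -1, -1)ᵀ.
Then v_1 = N · v_2 = (-1, 0, -1)ᵀ.

Sanity check: (A − (-4)·I) v_1 = (0, 0, 0)ᵀ = 0. ✓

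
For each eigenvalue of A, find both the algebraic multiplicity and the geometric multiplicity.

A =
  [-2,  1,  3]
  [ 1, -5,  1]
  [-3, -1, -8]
λ = -5: alg = 3, geom = 1

Step 1 — factor the characteristic polynomial to read off the algebraic multiplicities:
  χ_A(x) = (x + 5)^3

Step 2 — compute geometric multiplicities via the rank-nullity identity g(λ) = n − rank(A − λI):
  rank(A − (-5)·I) = 2, so dim ker(A − (-5)·I) = n − 2 = 1

Summary:
  λ = -5: algebraic multiplicity = 3, geometric multiplicity = 1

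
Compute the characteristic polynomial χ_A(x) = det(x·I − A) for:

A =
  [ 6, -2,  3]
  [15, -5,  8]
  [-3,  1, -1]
x^3

Expanding det(x·I − A) (e.g. by cofactor expansion or by noting that A is similar to its Jordan form J, which has the same characteristic polynomial as A) gives
  χ_A(x) = x^3
which factors as x^3. The eigenvalues (with algebraic multiplicities) are λ = 0 with multiplicity 3.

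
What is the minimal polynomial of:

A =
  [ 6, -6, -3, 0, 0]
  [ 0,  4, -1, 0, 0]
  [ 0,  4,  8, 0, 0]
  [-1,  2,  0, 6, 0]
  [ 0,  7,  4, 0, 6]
x^3 - 18*x^2 + 108*x - 216

The characteristic polynomial is χ_A(x) = (x - 6)^5, so the eigenvalues are known. The minimal polynomial is
  m_A(x) = Π_λ (x − λ)^{k_λ}
where k_λ is the size of the *largest* Jordan block for λ (equivalently, the smallest k with (A − λI)^k v = 0 for every generalised eigenvector v of λ).

  λ = 6: largest Jordan block has size 3, contributing (x − 6)^3

So m_A(x) = (x - 6)^3 = x^3 - 18*x^2 + 108*x - 216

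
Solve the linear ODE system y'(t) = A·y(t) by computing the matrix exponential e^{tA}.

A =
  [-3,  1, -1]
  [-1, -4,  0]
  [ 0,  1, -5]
e^{tA} =
  [t*exp(-4*t) + exp(-4*t), t*exp(-4*t), -t*exp(-4*t)]
  [-t^2*exp(-4*t)/2 - t*exp(-4*t), -t^2*exp(-4*t)/2 + exp(-4*t), t^2*exp(-4*t)/2]
  [-t^2*exp(-4*t)/2, -t^2*exp(-4*t)/2 + t*exp(-4*t), t^2*exp(-4*t)/2 - t*exp(-4*t) + exp(-4*t)]

Strategy: write A = P · J · P⁻¹ where J is a Jordan canonical form, so e^{tA} = P · e^{tJ} · P⁻¹, and e^{tJ} can be computed block-by-block.

A has Jordan form
J =
  [-4,  1,  0]
  [ 0, -4,  1]
  [ 0,  0, -4]
(up to reordering of blocks).

Per-block formulas:
  For a 3×3 Jordan block J_3(-4): exp(t · J_3(-4)) = e^(-4t)·(I + t·N + (t^2/2)·N^2), where N is the 3×3 nilpotent shift.

After assembling e^{tJ} and conjugating by P, we get:

e^{tA} =
  [t*exp(-4*t) + exp(-4*t), t*exp(-4*t), -t*exp(-4*t)]
  [-t^2*exp(-4*t)/2 - t*exp(-4*t), -t^2*exp(-4*t)/2 + exp(-4*t), t^2*exp(-4*t)/2]
  [-t^2*exp(-4*t)/2, -t^2*exp(-4*t)/2 + t*exp(-4*t), t^2*exp(-4*t)/2 - t*exp(-4*t) + exp(-4*t)]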